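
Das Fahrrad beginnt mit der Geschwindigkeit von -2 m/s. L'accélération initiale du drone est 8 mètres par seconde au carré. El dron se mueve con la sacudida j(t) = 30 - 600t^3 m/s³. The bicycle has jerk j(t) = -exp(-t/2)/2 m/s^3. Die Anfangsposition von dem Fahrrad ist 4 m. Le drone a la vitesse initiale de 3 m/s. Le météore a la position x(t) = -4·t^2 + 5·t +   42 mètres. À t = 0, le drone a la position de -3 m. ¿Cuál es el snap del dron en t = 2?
Para resolver esto, necesitamos tomar 1 derivada de nuestra ecuación de la sacudida j(t) = 30 - 600·t^3. Derivando la sacudida, obtenemos el snap: s(t) = -1800·t^2. Usando s(t) = -1800·t^2 y sustituyendo t = 2, encontramos s = -7200.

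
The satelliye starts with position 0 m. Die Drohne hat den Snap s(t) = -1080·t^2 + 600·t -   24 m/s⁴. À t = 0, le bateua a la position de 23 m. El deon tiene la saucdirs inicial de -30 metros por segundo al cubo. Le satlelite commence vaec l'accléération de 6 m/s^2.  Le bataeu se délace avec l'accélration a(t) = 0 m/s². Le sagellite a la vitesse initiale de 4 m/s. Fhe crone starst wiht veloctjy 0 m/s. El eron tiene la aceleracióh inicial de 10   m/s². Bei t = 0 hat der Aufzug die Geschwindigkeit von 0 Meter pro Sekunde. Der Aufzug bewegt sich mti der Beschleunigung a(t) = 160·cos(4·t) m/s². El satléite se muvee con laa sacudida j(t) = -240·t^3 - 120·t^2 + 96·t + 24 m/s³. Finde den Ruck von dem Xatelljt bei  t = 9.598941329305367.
Aus der Gleichung für den Ruck j(t) = -240·t^3 - 120·t^2 + 96·t + 24, setzen wir t = 9.598941329305367 ein und erhalten j = -222377.662030496.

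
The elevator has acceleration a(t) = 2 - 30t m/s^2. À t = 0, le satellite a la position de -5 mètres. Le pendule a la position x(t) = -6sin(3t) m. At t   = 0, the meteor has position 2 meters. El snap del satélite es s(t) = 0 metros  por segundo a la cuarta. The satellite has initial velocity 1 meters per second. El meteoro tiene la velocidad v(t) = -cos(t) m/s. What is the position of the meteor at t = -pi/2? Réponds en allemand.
Wir müssen unsere Gleichung für die Geschwindigkeit v(t) = -cos(t) 1-mal integrieren. Die Stammfunktion von der Geschwindigkeit, mit x(0) = 2, ergibt die Position: x(t) = 2 - sin(t). Mit x(t) = 2 - sin(t) und Einsetzen von t = -pi/2, finden wir x = 3.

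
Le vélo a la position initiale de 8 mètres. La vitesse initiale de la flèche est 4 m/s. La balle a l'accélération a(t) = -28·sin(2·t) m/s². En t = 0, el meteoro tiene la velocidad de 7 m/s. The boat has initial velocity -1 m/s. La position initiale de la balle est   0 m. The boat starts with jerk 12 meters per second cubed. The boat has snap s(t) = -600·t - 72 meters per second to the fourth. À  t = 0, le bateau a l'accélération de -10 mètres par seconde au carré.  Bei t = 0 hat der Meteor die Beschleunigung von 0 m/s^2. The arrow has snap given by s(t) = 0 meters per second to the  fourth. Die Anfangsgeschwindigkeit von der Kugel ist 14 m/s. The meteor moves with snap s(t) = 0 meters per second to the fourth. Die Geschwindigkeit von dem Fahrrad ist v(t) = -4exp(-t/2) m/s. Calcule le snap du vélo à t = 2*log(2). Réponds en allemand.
Wir müssen unsere Gleichung für die Geschwindigkeit v(t) = -4·exp(-t/2) 3-mal ableiten. Mit d/dt von v(t) finden wir a(t) = 2·exp(-t/2). Mit d/dt von a(t) finden wir j(t) = -exp(-t/2). Die Ableitung von dem Ruck ergibt den Snap: s(t) = exp(-t/2)/2. Mit s(t) = exp(-t/2)/2 und Einsetzen von t = 2*log(2), finden wir s = 1/4.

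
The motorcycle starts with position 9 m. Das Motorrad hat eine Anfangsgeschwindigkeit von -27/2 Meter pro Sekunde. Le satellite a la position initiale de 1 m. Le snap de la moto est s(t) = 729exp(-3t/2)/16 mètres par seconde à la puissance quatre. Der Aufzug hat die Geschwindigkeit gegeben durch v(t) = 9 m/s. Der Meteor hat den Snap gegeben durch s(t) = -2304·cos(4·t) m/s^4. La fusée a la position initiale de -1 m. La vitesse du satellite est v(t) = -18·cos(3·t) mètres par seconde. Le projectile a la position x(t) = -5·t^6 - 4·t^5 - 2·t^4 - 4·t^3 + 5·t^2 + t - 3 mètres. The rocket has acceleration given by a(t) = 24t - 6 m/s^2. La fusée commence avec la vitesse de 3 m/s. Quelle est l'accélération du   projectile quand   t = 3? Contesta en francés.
En partant de la position x(t) = -5·t^6 - 4·t^5 - 2·t^4 - 4·t^3 + 5·t^2 + t - 3, nous prenons 2 dérivées. En prenant d/dt de x(t), nous trouvons v(t) = -30·t^5 - 20·t^4 - 8·t^3 - 12·t^2 + 10·t + 1. En dérivant la vitesse, nous obtenons l'accélération: a(t) = -150·t^4 - 80·t^3 - 24·t^2 - 24·t + 10. De l'équation de l'accélération a(t) = -150·t^4 - 80·t^3 - 24·t^2 - 24·t + 10, nous substituons t = 3 pour obtenir a = -14588.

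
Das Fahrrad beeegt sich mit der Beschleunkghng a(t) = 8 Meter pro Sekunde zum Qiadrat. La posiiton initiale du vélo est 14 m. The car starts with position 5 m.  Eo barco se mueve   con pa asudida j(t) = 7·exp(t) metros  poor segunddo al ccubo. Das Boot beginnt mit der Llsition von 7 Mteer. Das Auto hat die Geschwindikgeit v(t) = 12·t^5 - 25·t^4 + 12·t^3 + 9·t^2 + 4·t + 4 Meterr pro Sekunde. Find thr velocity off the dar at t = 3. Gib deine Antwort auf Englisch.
From the given velocity equation v(t) = 12·t^5 - 25·t^4 + 12·t^3 + 9·t^2 + 4·t + 4, we substitute t = 3 to get v = 1312.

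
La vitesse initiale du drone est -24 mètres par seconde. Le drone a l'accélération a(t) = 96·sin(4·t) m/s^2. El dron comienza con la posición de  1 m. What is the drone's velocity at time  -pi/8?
We need to integrate our acceleration equation a(t) = 96·sin(4·t) 1 time. Taking ∫a(t)dt and applying v(0) = -24, we find v(t) = -24·cos(4·t). We have velocity v(t) = -24·cos(4·t). Substituting t = -pi/8: v(-pi/8) = 0.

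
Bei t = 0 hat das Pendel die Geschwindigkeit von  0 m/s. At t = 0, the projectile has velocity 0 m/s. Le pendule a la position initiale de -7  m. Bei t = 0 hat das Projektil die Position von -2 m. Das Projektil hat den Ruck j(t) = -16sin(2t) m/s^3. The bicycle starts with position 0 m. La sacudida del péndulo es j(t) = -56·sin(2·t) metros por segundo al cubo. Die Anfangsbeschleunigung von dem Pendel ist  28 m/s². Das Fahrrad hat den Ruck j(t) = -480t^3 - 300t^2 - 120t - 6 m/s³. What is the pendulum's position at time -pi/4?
To find the answer, we compute 3 antiderivatives of j(t) = -56·sin(2·t). Finding the integral of j(t) and using a(0) = 28: a(t) = 28·cos(2·t). Finding the antiderivative of a(t) and using v(0) = 0: v(t) = 14·sin(2·t). Taking ∫v(t)dt and applying x(0) = -7, we find x(t) = -7·cos(2·t). We have position x(t) = -7·cos(2·t). Substituting t = -pi/4: x(-pi/4) = 0.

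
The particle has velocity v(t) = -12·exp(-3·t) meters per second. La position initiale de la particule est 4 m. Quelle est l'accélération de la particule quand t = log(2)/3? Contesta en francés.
Nous devons dériver notre équation de la vitesse v(t) = -12·exp(-3·t) 1 fois. En dérivant la vitesse, nous obtenons l'accélération: a(t) = 36·exp(-3·t). En utilisant a(t) = 36·exp(-3·t) et en substituant t = log(2)/3, nous trouvons a = 18.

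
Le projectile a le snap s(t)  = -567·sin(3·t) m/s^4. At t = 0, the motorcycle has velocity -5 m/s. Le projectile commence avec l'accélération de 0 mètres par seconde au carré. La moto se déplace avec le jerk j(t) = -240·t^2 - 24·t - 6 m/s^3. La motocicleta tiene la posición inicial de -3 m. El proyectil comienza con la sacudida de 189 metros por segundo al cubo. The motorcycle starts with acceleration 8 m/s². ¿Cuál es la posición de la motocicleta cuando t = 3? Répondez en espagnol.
Para resolver esto, necesitamos tomar 3 antiderivadas de nuestra ecuación de la sacudida j(t) = -240·t^2 - 24·t - 6. La antiderivada de la sacudida, con a(0) = 8, da la aceleración: a(t) = -80·t^3 - 12·t^2 - 6·t + 8. La integral de la aceleración es la velocidad. Usando v(0) = -5, obtenemos v(t) = -20·t^4 - 4·t^3 - 3·t^2 + 8·t - 5. La antiderivada de la velocidad es la posición. Usando x(0) = -3, obtenemos x(t) = -4·t^5 - t^4 - t^3 + 4·t^2 - 5·t - 3. Usando x(t) = -4·t^5 - t^4 - t^3 + 4·t^2 - 5·t - 3 y sustituyendo t = 3, encontramos x = -1062.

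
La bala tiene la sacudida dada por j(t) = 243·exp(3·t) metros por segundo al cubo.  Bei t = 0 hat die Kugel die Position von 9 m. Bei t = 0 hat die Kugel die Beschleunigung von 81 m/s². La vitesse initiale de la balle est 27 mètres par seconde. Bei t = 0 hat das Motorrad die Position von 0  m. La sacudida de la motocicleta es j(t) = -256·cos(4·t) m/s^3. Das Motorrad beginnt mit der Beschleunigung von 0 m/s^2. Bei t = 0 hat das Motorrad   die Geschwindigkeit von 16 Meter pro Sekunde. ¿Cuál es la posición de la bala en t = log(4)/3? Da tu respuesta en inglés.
We must find the integral of our jerk equation j(t) = 243·exp(3·t) 3 times. The antiderivative of jerk, with a(0) = 81, gives acceleration: a(t) = 81·exp(3·t). The integral of acceleration is velocity. Using v(0) = 27, we get v(t) = 27·exp(3·t). The antiderivative of velocity, with x(0) = 9, gives position: x(t) = 9·exp(3·t). Using x(t) = 9·exp(3·t) and substituting t = log(4)/3, we find x = 36.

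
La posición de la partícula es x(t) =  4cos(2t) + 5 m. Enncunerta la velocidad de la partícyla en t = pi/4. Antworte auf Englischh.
To solve this, we need to take 1 derivative of our position equation x(t) = 4·cos(2·t) + 5. Differentiating position, we get velocity: v(t) = -8·sin(2·t). We have velocity v(t) = -8·sin(2·t). Substituting t = pi/4: v(pi/4) = -8.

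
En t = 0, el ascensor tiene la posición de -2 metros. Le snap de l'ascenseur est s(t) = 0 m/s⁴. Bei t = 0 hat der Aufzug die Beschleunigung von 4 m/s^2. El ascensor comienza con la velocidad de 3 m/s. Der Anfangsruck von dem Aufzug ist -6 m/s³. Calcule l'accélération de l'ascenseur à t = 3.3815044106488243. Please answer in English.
We must find the integral of our snap equation s(t) = 0 2 times. Finding the antiderivative of s(t) and using j(0) = -6: j(t) = -6. The antiderivative of jerk, with a(0) = 4, gives acceleration: a(t) = 4 - 6·t. From the given acceleration equation a(t) = 4 - 6·t, we substitute t = 3.3815044106488243 to get a = -16.2890264638929.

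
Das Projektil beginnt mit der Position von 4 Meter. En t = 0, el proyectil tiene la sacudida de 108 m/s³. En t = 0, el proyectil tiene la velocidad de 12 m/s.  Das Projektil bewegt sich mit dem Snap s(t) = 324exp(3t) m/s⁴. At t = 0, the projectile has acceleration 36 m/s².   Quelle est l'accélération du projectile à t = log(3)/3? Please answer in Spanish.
Partiendo del snap s(t) = 324·exp(3·t), tomamos 2 integrales. La antiderivada del snap, con j(0) = 108, da la sacudida: j(t) = 108·exp(3·t). Tomando ∫j(t)dt y aplicando a(0) = 36, encontramos a(t) = 36·exp(3·t). Tenemos la aceleración a(t) = 36·exp(3·t). Sustituyendo t = log(3)/3: a(log(3)/3) = 108.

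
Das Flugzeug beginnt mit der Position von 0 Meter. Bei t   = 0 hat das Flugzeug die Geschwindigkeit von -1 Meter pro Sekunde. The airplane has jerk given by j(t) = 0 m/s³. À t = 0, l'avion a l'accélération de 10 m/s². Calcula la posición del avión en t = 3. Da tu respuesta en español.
Partiendo de la sacudida j(t) = 0, tomamos 3 integrales. La integral de la sacudida es la aceleración. Usando a(0) = 10, obtenemos a(t) = 10. Integrando la aceleración y usando la condición inicial v(0) = -1, obtenemos v(t) = 10·t - 1. La antiderivada de la velocidad, con x(0) = 0, da la posición: x(t) = 5·t^2 - t. De la ecuación de la posición x(t) = 5·t^2 - t, sustituimos t = 3 para obtener x = 42.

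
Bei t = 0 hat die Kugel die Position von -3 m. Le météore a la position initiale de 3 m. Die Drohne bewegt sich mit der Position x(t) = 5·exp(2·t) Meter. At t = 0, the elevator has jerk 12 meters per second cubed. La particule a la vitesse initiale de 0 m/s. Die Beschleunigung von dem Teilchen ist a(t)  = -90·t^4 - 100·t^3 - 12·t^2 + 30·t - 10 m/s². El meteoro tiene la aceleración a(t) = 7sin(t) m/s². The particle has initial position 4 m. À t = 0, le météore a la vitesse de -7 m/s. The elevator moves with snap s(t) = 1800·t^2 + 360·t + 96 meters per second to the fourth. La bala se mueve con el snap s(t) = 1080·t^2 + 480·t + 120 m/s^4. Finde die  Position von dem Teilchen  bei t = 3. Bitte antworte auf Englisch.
To find the answer, we compute 2 integrals of a(t) = -90·t^4 - 100·t^3 - 12·t^2 + 30·t - 10. Taking ∫a(t)dt and applying v(0) = 0, we find v(t) = t·(-18·t^4 - 25·t^3 - 4·t^2 + 15·t - 10). Finding the antiderivative of v(t) and using x(0) = 4: x(t) = -3·t^6 - 5·t^5 - t^4 + 5·t^3 - 5·t^2 + 4. Using x(t) = -3·t^6 - 5·t^5 - t^4 + 5·t^3 - 5·t^2 + 4 and substituting t = 3, we find x = -3389.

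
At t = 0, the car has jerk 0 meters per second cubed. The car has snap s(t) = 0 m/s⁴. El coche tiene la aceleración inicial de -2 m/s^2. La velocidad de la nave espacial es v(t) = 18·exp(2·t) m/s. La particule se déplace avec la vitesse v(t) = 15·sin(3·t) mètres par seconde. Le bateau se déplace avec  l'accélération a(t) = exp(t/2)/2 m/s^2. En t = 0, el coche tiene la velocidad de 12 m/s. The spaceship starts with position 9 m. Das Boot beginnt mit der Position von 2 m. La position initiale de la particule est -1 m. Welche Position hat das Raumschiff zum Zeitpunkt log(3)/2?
Wir müssen unsere Gleichung für die Geschwindigkeit v(t) = 18·exp(2·t) 1-mal integrieren. Das Integral von der Geschwindigkeit ist die Position. Mit x(0) = 9 erhalten wir x(t) = 9·exp(2·t). Aus der Gleichung für die Position x(t) = 9·exp(2·t), setzen wir t = log(3)/2 ein und erhalten x = 27.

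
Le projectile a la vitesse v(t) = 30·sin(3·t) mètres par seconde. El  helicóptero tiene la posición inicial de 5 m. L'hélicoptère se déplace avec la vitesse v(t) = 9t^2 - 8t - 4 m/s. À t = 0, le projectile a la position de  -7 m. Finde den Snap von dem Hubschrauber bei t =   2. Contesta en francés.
Pour résoudre ceci, nous devons prendre 3 dérivées de notre équation de la vitesse v(t) = 9·t^2 - 8·t - 4. En dérivant la vitesse, nous obtenons l'accélération: a(t) = 18·t - 8. La dérivée de l'accélération donne le jerk: j(t) = 18. En dérivant le jerk, nous obtenons le snap: s(t) = 0. Nous avons le snap s(t) = 0. En substituant t = 2: s(2) = 0.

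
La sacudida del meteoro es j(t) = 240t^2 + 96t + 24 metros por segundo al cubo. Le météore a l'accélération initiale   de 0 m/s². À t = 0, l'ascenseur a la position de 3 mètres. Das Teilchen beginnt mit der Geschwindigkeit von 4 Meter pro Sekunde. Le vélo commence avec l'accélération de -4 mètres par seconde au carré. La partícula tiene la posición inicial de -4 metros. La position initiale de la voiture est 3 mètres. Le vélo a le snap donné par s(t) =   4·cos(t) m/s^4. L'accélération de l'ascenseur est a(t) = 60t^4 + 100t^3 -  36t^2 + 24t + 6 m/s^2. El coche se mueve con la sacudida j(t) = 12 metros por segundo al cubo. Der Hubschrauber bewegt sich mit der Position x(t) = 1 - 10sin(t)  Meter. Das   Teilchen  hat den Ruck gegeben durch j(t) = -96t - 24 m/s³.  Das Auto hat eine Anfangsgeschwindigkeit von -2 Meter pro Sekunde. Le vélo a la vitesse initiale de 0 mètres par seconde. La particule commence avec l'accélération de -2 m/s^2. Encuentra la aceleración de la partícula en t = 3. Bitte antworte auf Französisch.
Pour résoudre ceci, nous devons prendre 1 primitive de notre équation du jerk j(t) = -96·t - 24. En intégrant le jerk et en utilisant la condition initiale a(0) = -2, nous obtenons a(t) = -48·t^2 - 24·t - 2. En utilisant a(t) = -48·t^2 - 24·t - 2 et en substituant t = 3, nous trouvons a = -506.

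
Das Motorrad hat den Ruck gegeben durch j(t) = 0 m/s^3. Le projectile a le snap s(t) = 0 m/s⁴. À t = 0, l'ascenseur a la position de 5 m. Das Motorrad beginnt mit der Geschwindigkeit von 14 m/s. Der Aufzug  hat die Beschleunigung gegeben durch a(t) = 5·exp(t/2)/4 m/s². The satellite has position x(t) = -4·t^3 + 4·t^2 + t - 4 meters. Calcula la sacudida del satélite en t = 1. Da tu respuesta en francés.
Nous devons dériver notre équation de la position x(t) = -4·t^3 + 4·t^2 + t - 4 3 fois. En dérivant la position, nous obtenons la vitesse: v(t) = -12·t^2 + 8·t + 1. La dérivée de la vitesse donne l'accélération: a(t) = 8 - 24·t. La dérivée de l'accélération donne le jerk: j(t) = -24. En utilisant j(t) = -24 et en substituant t = 1, nous trouvons j = -24.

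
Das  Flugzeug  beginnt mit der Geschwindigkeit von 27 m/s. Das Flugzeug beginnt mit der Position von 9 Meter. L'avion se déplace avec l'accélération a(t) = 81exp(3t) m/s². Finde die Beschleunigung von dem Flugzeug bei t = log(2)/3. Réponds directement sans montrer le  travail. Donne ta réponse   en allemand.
Die Beschleunigung bei t = log(2)/3 ist a = 162.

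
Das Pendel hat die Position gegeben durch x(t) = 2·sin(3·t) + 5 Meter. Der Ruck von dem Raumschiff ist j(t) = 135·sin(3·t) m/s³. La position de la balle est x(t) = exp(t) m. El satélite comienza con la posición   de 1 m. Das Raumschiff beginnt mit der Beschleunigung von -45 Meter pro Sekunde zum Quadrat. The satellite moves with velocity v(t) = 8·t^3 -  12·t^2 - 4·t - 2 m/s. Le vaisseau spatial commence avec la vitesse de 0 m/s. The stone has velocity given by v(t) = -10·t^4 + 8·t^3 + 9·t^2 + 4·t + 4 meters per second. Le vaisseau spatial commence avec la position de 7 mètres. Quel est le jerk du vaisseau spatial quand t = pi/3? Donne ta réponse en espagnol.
De la ecuación de la sacudida j(t) = 135·sin(3·t), sustituimos t = pi/3 para obtener j = 0.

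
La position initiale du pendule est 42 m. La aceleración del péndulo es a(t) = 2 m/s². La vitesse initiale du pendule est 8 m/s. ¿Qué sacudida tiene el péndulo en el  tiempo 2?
Debemos derivar nuestra ecuación de la aceleración a(t) = 2 1 vez. La derivada de la aceleración da la sacudida: j(t) = 0. Tenemos la sacudida j(t) = 0. Sustituyendo t = 2: j(2) = 0.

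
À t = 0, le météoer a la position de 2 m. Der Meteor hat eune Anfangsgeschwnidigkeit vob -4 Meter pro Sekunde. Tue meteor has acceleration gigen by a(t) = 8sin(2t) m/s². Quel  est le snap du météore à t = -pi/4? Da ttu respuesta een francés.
Pour résoudre ceci, nous devons prendre 2 dérivées de notre équation de l'accélération a(t) = 8·sin(2·t). En dérivant l'accélération, nous obtenons le jerk: j(t) = 16·cos(2·t). La dérivée du jerk donne le snap: s(t) = -32·sin(2·t). En utilisant s(t) = -32·sin(2·t) et en substituant t = -pi/4, nous trouvons s = 32.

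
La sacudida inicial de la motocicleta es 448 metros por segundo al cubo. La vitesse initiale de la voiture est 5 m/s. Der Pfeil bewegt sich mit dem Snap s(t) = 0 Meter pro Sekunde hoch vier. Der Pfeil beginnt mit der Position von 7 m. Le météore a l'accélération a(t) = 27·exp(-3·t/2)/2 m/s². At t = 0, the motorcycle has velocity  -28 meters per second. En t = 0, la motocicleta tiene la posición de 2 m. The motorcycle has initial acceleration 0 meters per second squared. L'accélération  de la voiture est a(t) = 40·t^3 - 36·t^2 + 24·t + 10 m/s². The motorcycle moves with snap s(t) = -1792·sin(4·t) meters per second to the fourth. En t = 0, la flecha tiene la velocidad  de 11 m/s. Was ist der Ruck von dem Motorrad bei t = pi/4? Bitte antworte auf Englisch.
Starting from snap s(t) = -1792·sin(4·t), we take 1 integral. Finding the antiderivative of s(t) and using j(0) = 448: j(t) = 448·cos(4·t). From the given jerk equation j(t) = 448·cos(4·t), we substitute t = pi/4 to get j = -448.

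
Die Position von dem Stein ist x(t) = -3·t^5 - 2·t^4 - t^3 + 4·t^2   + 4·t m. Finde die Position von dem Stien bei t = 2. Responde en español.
De la ecuación de la posición x(t) = -3·t^5 - 2·t^4 - t^3 + 4·t^2 + 4·t, sustituimos t = 2 para obtener x = -112.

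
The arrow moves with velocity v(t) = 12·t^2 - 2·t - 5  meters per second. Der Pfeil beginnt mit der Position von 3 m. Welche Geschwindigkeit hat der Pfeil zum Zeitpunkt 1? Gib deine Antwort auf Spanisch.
Usando v(t) = 12·t^2 - 2·t - 5 y sustituyendo t = 1, encontramos v = 5.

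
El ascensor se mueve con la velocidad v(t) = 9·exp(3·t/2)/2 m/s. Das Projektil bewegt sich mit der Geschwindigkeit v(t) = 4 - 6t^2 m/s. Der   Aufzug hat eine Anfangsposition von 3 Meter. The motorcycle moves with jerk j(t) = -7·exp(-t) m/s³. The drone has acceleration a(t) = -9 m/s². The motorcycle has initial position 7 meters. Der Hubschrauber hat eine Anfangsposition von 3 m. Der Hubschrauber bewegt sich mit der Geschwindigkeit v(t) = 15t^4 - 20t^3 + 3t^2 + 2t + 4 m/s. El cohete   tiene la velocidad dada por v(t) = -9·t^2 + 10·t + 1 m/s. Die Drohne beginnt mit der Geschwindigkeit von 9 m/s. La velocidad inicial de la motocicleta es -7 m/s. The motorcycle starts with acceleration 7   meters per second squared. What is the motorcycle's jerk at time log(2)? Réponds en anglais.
Using j(t) = -7·exp(-t) and substituting t = log(2), we find j = -7/2.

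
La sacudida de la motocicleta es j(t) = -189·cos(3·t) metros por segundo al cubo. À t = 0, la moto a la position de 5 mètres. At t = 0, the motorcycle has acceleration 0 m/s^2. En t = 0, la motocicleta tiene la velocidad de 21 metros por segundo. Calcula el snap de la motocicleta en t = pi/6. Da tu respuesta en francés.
En partant du jerk j(t) = -189·cos(3·t), nous prenons 1 dérivée. En dérivant le jerk, nous obtenons le snap: s(t) = 567·sin(3·t). En utilisant s(t) = 567·sin(3·t) et en substituant t = pi/6, nous trouvons s = 567.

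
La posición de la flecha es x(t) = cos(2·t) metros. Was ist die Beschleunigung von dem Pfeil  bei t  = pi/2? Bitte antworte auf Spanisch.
Debemos derivar nuestra ecuación de la posición x(t) = cos(2·t) 2 veces. La derivada de la posición da la velocidad: v(t) = -2·sin(2·t). Derivando la velocidad, obtenemos la aceleración: a(t) = -4·cos(2·t). Usando a(t) = -4·cos(2·t) y sustituyendo t = pi/2, encontramos a = 4.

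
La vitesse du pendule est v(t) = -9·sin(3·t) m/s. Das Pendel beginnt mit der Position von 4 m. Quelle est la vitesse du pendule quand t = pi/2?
Nous avons la vitesse v(t) = -9·sin(3·t). En substituant t = pi/2: v(pi/2) = 9.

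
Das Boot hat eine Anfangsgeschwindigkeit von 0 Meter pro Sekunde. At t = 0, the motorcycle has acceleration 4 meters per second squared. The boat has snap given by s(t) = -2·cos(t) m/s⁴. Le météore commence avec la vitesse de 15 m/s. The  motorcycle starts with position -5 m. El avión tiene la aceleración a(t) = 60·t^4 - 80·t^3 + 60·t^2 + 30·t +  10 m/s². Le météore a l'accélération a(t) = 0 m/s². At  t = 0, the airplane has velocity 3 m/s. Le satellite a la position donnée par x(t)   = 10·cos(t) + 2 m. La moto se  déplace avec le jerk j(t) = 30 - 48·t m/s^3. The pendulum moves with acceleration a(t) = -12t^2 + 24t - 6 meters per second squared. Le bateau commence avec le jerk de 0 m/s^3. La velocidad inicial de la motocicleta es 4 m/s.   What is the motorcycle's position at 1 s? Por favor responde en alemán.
Ausgehend von dem Ruck j(t) = 30 - 48·t, nehmen wir 3 Stammfunktionen. Die Stammfunktion von dem Ruck ist die Beschleunigung. Mit a(0) = 4 erhalten wir a(t) = -24·t^2 + 30·t + 4. Das Integral von der Beschleunigung ist die Geschwindigkeit. Mit v(0) = 4 erhalten wir v(t) = -8·t^3 + 15·t^2 + 4·t + 4. Mit ∫v(t)dt und Anwendung von x(0) = -5, finden wir x(t) = -2·t^4 + 5·t^3 + 2·t^2 + 4·t - 5. Aus der Gleichung für die Position x(t) = -2·t^4 + 5·t^3 + 2·t^2 + 4·t - 5, setzen wir t = 1 ein und erhalten x = 4.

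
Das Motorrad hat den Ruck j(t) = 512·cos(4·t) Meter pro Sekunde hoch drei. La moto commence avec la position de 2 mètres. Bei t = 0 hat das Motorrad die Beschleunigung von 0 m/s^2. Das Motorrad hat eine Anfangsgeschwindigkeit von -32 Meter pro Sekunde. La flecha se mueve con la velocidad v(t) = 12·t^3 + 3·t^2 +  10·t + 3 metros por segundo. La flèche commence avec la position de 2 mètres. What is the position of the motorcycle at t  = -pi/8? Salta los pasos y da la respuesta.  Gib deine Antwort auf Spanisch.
En t = -pi/8, x = 10.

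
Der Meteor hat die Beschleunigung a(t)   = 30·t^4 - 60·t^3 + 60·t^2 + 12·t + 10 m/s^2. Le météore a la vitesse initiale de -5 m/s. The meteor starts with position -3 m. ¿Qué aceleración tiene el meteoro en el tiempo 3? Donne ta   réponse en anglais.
From the given acceleration equation a(t) = 30·t^4 - 60·t^3 + 60·t^2 + 12·t + 10, we substitute t = 3 to get a = 1396.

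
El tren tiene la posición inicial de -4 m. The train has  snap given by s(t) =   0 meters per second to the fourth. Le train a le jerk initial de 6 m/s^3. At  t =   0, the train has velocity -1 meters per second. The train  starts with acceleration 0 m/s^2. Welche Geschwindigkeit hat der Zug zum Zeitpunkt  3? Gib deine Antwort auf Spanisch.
Debemos encontrar la antiderivada de nuestra ecuación del snap s(t) = 0 3 veces. Tomando ∫s(t)dt y aplicando j(0) = 6, encontramos j(t) = 6. Integrando la sacudida y usando la condición inicial a(0) = 0, obtenemos a(t) = 6·t. La antiderivada de la aceleración, con v(0) = -1, da la velocidad: v(t) = 3·t^2 - 1. De la ecuación de la velocidad v(t) = 3·t^2 - 1, sustituimos t = 3 para obtener v = 26.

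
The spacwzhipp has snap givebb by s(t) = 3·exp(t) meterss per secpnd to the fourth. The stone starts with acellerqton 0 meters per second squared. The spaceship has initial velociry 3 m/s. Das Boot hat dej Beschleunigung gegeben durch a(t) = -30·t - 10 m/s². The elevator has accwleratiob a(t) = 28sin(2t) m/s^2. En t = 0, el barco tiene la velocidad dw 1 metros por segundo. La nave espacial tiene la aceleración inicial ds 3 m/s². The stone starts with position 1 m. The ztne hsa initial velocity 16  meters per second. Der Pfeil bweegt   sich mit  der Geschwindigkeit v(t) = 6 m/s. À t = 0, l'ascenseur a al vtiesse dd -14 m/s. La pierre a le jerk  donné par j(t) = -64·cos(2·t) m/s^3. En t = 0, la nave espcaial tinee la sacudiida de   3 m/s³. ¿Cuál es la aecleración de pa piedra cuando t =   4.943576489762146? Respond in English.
To solve this, we need to take 1 antiderivative of our jerk equation j(t) = -64·cos(2·t). Finding the antiderivative of j(t) and using a(0) = 0: a(t) = -32·sin(2·t). Using a(t) = -32·sin(2·t) and substituting t = 4.943576489762146, we find a = 14.2743998195277.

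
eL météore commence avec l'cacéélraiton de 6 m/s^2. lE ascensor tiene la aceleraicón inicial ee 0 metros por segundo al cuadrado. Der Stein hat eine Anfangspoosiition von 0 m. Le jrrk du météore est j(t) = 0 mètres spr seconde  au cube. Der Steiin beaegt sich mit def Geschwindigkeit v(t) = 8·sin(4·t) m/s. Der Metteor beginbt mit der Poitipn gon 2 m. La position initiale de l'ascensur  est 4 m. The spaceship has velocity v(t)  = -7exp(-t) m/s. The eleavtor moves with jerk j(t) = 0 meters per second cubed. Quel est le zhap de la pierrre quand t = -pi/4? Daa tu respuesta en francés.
En partant de la vitesse v(t) = 8·sin(4·t), nous prenons 3 dérivées. En prenant d/dt de v(t), nous trouvons a(t) = 32·cos(4·t). En dérivant l'accélération, nous obtenons le jerk: j(t) = -128·sin(4·t). La dérivée du jerk donne le snap: s(t) = -512·cos(4·t). De l'équation du snap s(t) = -512·cos(4·t), nous substituons t = -pi/4 pour obtenir s = 512.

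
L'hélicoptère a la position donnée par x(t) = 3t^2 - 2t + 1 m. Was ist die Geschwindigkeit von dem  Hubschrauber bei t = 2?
Ausgehend von der Position x(t) = 3·t^2 - 2·t + 1, nehmen wir 1 Ableitung. Die Ableitung von der Position ergibt die Geschwindigkeit: v(t) = 6·t - 2. Mit v(t) = 6·t - 2 und Einsetzen von t = 2, finden wir v = 10.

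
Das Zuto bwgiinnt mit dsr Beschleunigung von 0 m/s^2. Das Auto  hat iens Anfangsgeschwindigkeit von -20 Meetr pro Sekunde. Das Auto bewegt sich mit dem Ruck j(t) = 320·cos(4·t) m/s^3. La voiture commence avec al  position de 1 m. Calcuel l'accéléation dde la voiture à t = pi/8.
Nous devons intégrer notre équation du jerk j(t) = 320·cos(4·t) 1 fois. En prenant ∫j(t)dt et en appliquant a(0) = 0, nous trouvons a(t) = 80·sin(4·t). Nous avons l'accélération a(t) = 80·sin(4·t). En substituant t = pi/8: a(pi/8) = 80.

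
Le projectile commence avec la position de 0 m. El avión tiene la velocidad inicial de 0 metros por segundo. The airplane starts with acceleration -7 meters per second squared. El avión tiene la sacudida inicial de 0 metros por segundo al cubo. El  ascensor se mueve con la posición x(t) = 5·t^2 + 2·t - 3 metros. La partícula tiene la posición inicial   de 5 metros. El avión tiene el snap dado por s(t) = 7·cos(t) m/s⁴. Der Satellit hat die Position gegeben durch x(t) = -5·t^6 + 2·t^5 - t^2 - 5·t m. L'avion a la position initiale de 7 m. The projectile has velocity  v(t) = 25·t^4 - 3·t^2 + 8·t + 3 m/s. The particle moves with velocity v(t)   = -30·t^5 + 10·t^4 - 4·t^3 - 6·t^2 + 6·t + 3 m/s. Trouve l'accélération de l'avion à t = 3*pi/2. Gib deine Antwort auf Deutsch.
Wir müssen unsere Gleichung für den Snap s(t) = 7·cos(t) 2-mal integrieren. Mit ∫s(t)dt und Anwendung von j(0) = 0, finden wir j(t) = 7·sin(t). Das Integral von dem Ruck, mit a(0) = -7, ergibt die Beschleunigung: a(t) = -7·cos(t). Aus der Gleichung für die Beschleunigung a(t) = -7·cos(t), setzen wir t = 3*pi/2 ein und erhalten a = 0.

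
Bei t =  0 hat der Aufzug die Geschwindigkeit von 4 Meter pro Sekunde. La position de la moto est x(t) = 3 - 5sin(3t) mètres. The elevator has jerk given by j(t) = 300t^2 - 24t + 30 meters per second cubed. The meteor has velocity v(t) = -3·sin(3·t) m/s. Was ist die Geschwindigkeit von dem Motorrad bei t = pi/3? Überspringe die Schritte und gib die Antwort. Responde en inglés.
v(pi/3) = 15.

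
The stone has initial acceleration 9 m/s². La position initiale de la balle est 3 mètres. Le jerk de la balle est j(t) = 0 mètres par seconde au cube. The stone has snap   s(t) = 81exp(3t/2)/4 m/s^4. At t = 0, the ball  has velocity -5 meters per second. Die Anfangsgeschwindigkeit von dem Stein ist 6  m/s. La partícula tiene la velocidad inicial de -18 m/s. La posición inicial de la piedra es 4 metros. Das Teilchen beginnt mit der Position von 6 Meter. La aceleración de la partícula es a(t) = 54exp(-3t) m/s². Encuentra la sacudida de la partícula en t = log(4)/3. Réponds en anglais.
To solve this, we need to take 1 derivative of our acceleration equation a(t) = 54·exp(-3·t). The derivative of acceleration gives jerk: j(t) = -162·exp(-3·t). We have jerk j(t) = -162·exp(-3·t). Substituting t = log(4)/3: j(log(4)/3) = -81/2.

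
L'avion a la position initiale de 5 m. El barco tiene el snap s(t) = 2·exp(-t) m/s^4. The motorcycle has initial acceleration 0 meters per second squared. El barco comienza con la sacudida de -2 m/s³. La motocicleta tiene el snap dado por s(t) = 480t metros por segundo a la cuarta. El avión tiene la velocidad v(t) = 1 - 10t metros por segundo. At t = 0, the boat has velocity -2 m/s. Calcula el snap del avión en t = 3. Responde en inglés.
We must differentiate our velocity equation v(t) = 1 - 10·t 3 times. The derivative of velocity gives acceleration: a(t) = -10. The derivative of acceleration gives jerk: j(t) = 0. Differentiating jerk, we get snap: s(t) = 0. Using s(t) = 0 and substituting t = 3, we find s = 0.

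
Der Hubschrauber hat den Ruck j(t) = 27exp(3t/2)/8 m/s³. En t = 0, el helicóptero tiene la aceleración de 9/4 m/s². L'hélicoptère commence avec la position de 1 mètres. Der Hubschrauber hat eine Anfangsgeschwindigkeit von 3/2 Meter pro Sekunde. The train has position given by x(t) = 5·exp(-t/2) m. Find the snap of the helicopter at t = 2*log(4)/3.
Starting from jerk j(t) = 27·exp(3·t/2)/8, we take 1 derivative. The derivative of jerk gives snap: s(t) = 81·exp(3·t/2)/16. Using s(t) = 81·exp(3·t/2)/16 and substituting t = 2*log(4)/3, we find s = 81/4.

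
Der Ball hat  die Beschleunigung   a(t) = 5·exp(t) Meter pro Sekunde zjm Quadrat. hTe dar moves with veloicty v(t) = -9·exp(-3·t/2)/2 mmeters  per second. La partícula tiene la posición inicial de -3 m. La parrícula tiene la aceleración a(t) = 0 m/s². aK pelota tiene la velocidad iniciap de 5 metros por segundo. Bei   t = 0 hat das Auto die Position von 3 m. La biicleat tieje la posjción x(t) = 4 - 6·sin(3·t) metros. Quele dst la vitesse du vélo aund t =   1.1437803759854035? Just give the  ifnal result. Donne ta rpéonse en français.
La vitesse à t = 1.1437803759854035 est v = 17.2496838512667.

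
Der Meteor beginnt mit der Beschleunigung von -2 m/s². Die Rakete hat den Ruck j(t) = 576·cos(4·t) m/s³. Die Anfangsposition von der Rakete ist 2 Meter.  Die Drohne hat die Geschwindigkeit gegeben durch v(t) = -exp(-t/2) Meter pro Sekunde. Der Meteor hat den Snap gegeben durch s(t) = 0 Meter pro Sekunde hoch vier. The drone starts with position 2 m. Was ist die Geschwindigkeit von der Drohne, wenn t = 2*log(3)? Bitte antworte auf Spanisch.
Tenemos la velocidad v(t) = -exp(-t/2). Sustituyendo t = 2*log(3): v(2*log(3)) = -1/3.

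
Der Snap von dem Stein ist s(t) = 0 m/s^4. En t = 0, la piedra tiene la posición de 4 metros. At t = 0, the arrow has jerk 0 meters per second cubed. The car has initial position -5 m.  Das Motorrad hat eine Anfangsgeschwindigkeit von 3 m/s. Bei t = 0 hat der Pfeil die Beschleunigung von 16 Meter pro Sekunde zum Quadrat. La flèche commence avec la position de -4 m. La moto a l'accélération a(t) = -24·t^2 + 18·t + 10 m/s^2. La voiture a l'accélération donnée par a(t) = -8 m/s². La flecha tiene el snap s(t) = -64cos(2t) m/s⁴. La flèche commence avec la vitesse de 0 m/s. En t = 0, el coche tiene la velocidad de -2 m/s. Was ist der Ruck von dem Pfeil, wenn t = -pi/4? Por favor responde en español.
Debemos encontrar la integral de nuestra ecuación del snap s(t) = -64·cos(2·t) 1 vez. La integral del snap, con j(0) = 0, da la sacudida: j(t) = -32·sin(2·t). De la ecuación de la sacudida j(t) = -32·sin(2·t), sustituimos t = -pi/4 para obtener j = 32.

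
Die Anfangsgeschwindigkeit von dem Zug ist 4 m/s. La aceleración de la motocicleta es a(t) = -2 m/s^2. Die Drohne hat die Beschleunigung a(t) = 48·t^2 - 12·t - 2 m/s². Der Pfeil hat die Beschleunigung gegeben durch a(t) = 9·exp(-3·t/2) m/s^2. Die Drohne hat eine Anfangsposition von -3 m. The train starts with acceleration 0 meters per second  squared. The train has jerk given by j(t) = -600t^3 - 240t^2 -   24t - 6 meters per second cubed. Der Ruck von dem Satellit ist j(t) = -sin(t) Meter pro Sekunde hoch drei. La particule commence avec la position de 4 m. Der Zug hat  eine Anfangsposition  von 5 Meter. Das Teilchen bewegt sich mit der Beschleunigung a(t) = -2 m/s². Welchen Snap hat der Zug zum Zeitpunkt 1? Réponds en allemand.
Ausgehend von dem Ruck j(t) = -600·t^3 - 240·t^2 - 24·t - 6, nehmen wir 1 Ableitung. Mit d/dt von j(t) finden wir s(t) = -1800·t^2 - 480·t - 24. Wir haben den Snap s(t) = -1800·t^2 - 480·t - 24. Durch Einsetzen von t = 1: s(1) = -2304.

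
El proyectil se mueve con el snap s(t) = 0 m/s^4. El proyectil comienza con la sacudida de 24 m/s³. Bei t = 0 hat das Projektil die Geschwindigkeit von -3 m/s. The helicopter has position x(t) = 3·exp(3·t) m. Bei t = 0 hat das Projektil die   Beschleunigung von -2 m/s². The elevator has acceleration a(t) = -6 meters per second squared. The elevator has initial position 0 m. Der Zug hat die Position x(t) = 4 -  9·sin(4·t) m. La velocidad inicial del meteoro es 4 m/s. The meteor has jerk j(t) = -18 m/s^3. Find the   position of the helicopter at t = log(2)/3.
Using x(t) = 3·exp(3·t) and substituting t = log(2)/3, we find x = 6.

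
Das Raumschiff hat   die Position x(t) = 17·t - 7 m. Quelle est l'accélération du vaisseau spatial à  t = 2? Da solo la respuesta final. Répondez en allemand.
Bei t = 2, a = 0.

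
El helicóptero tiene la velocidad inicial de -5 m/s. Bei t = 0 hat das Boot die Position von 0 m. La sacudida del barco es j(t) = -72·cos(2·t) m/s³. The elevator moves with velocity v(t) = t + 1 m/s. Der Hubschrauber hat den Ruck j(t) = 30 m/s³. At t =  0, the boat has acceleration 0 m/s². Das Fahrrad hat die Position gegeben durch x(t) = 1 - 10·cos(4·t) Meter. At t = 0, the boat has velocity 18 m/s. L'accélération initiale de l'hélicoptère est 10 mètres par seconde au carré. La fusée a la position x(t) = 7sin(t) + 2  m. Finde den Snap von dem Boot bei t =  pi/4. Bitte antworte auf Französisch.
Nous devons dériver notre équation du jerk j(t) = -72·cos(2·t) 1 fois. La dérivée du jerk donne le snap: s(t) = 144·sin(2·t). En utilisant s(t) = 144·sin(2·t) et en substituant t = pi/4, nous trouvons s = 144.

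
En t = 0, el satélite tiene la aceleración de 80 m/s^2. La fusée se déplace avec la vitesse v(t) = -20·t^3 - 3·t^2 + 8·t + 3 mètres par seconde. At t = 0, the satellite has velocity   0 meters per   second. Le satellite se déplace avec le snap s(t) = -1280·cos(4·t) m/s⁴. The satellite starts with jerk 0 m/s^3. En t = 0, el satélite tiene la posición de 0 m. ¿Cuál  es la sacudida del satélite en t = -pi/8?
Partiendo del snap s(t) = -1280·cos(4·t), tomamos 1 antiderivada. Tomando ∫s(t)dt y aplicando j(0) = 0, encontramos j(t) = -320·sin(4·t). De la ecuación de la sacudida j(t) = -320·sin(4·t), sustituimos t = -pi/8 para obtener j = 320.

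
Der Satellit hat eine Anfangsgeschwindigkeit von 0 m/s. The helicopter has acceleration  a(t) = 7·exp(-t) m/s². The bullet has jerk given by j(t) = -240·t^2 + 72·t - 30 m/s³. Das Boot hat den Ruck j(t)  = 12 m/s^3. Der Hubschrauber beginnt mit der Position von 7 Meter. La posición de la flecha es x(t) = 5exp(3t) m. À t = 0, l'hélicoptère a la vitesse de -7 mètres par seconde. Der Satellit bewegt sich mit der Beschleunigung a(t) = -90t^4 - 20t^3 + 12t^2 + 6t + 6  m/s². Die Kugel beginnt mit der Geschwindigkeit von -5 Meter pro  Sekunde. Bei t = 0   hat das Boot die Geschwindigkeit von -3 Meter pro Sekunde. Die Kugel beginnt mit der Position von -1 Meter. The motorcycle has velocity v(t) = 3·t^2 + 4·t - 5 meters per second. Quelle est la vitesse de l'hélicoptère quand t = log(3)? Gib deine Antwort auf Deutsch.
Ausgehend von der Beschleunigung a(t) = 7·exp(-t), nehmen wir 1 Integral. Durch Integration von der Beschleunigung und Verwendung der Anfangsbedingung v(0) = -7, erhalten wir v(t) = -7·exp(-t). Mit v(t) = -7·exp(-t) und Einsetzen von t = log(3), finden wir v = -7/3.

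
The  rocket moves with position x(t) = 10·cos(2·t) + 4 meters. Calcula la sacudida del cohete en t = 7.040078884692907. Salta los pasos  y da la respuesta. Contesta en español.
La respuesta es 79.8700333788805.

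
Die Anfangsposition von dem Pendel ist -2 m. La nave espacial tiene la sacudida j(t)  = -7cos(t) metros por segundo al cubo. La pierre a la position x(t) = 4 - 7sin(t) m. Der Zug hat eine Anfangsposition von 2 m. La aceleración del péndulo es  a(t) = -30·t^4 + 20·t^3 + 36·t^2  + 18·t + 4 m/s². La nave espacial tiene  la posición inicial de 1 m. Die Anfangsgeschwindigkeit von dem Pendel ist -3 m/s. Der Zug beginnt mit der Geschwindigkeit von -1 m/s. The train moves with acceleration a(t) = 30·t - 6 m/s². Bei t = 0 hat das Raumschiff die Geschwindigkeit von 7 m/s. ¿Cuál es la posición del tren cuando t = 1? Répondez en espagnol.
Partiendo de la aceleración a(t) = 30·t - 6, tomamos 2 antiderivadas. La antiderivada de la aceleración es la velocidad. Usando v(0) = -1, obtenemos v(t) = 15·t^2 - 6·t - 1. Tomando ∫v(t)dt y aplicando x(0) = 2, encontramos x(t) = 5·t^3 - 3·t^2 - t + 2. Usando x(t) = 5·t^3 - 3·t^2 - t + 2 y sustituyendo t = 1, encontramos x = 3.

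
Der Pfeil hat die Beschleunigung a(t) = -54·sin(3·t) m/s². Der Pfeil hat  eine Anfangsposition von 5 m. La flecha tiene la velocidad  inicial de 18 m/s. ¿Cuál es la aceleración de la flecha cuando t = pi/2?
Tenemos la aceleración a(t) = -54·sin(3·t). Sustituyendo t = pi/2: a(pi/2) = 54.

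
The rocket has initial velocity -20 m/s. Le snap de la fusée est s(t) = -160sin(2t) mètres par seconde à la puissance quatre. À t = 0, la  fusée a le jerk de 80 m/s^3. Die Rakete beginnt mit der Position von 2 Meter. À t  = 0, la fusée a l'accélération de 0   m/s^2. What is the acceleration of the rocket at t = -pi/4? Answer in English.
Starting from snap s(t) = -160·sin(2·t), we take 2 antiderivatives. Integrating snap and using the initial condition j(0) = 80, we get j(t) = 80·cos(2·t). The integral of jerk, with a(0) = 0, gives acceleration: a(t) = 40·sin(2·t). From the given acceleration equation a(t) = 40·sin(2·t), we substitute t = -pi/4 to get a = -40.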